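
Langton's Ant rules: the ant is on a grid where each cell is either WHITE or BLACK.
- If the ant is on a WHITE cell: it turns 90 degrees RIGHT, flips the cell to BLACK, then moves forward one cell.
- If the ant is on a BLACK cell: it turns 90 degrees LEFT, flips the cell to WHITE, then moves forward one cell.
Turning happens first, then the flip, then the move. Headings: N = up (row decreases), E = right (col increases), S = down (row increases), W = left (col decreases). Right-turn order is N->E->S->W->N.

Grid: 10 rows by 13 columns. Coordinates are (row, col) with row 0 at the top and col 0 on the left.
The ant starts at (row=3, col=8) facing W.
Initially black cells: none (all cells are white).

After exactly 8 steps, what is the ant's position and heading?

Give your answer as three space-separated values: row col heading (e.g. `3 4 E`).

Step 1: on WHITE (3,8): turn R to N, flip to black, move to (2,8). |black|=1
Step 2: on WHITE (2,8): turn R to E, flip to black, move to (2,9). |black|=2
Step 3: on WHITE (2,9): turn R to S, flip to black, move to (3,9). |black|=3
Step 4: on WHITE (3,9): turn R to W, flip to black, move to (3,8). |black|=4
Step 5: on BLACK (3,8): turn L to S, flip to white, move to (4,8). |black|=3
Step 6: on WHITE (4,8): turn R to W, flip to black, move to (4,7). |black|=4
Step 7: on WHITE (4,7): turn R to N, flip to black, move to (3,7). |black|=5
Step 8: on WHITE (3,7): turn R to E, flip to black, move to (3,8). |black|=6

Answer: 3 8 E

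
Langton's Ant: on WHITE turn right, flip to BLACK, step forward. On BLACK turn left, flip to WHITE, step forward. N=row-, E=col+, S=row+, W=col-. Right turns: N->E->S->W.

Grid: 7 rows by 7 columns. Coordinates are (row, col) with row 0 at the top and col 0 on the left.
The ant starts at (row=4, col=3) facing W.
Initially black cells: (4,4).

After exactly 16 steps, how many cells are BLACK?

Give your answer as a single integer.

Answer: 7

Derivation:
Step 1: on WHITE (4,3): turn R to N, flip to black, move to (3,3). |black|=2
Step 2: on WHITE (3,3): turn R to E, flip to black, move to (3,4). |black|=3
Step 3: on WHITE (3,4): turn R to S, flip to black, move to (4,4). |black|=4
Step 4: on BLACK (4,4): turn L to E, flip to white, move to (4,5). |black|=3
Step 5: on WHITE (4,5): turn R to S, flip to black, move to (5,5). |black|=4
Step 6: on WHITE (5,5): turn R to W, flip to black, move to (5,4). |black|=5
Step 7: on WHITE (5,4): turn R to N, flip to black, move to (4,4). |black|=6
Step 8: on WHITE (4,4): turn R to E, flip to black, move to (4,5). |black|=7
Step 9: on BLACK (4,5): turn L to N, flip to white, move to (3,5). |black|=6
Step 10: on WHITE (3,5): turn R to E, flip to black, move to (3,6). |black|=7
Step 11: on WHITE (3,6): turn R to S, flip to black, move to (4,6). |black|=8
Step 12: on WHITE (4,6): turn R to W, flip to black, move to (4,5). |black|=9
Step 13: on WHITE (4,5): turn R to N, flip to black, move to (3,5). |black|=10
Step 14: on BLACK (3,5): turn L to W, flip to white, move to (3,4). |black|=9
Step 15: on BLACK (3,4): turn L to S, flip to white, move to (4,4). |black|=8
Step 16: on BLACK (4,4): turn L to E, flip to white, move to (4,5). |black|=7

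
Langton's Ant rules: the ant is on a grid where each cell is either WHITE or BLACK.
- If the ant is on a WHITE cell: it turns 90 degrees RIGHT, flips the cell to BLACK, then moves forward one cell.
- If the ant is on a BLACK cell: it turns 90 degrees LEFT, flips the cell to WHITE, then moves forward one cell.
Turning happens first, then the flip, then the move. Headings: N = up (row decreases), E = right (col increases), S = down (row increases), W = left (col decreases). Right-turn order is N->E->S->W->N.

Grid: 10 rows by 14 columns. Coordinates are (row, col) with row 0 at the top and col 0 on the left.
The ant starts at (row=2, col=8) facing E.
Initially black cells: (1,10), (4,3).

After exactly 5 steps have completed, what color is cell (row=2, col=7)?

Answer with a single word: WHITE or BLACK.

Answer: BLACK

Derivation:
Step 1: on WHITE (2,8): turn R to S, flip to black, move to (3,8). |black|=3
Step 2: on WHITE (3,8): turn R to W, flip to black, move to (3,7). |black|=4
Step 3: on WHITE (3,7): turn R to N, flip to black, move to (2,7). |black|=5
Step 4: on WHITE (2,7): turn R to E, flip to black, move to (2,8). |black|=6
Step 5: on BLACK (2,8): turn L to N, flip to white, move to (1,8). |black|=5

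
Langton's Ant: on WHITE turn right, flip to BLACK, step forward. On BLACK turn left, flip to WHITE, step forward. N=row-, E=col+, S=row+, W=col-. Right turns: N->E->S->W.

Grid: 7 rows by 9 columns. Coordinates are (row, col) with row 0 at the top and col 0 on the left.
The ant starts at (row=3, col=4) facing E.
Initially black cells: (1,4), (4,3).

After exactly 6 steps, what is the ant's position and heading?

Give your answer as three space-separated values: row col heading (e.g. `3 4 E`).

Answer: 4 3 E

Derivation:
Step 1: on WHITE (3,4): turn R to S, flip to black, move to (4,4). |black|=3
Step 2: on WHITE (4,4): turn R to W, flip to black, move to (4,3). |black|=4
Step 3: on BLACK (4,3): turn L to S, flip to white, move to (5,3). |black|=3
Step 4: on WHITE (5,3): turn R to W, flip to black, move to (5,2). |black|=4
Step 5: on WHITE (5,2): turn R to N, flip to black, move to (4,2). |black|=5
Step 6: on WHITE (4,2): turn R to E, flip to black, move to (4,3). |black|=6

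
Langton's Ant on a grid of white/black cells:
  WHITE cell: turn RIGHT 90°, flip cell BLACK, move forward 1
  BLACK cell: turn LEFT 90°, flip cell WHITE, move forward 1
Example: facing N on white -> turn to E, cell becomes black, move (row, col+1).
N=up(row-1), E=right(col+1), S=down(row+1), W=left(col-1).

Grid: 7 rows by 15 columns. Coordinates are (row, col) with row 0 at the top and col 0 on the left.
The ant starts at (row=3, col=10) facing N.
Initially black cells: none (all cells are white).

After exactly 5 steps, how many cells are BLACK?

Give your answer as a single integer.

Answer: 3

Derivation:
Step 1: on WHITE (3,10): turn R to E, flip to black, move to (3,11). |black|=1
Step 2: on WHITE (3,11): turn R to S, flip to black, move to (4,11). |black|=2
Step 3: on WHITE (4,11): turn R to W, flip to black, move to (4,10). |black|=3
Step 4: on WHITE (4,10): turn R to N, flip to black, move to (3,10). |black|=4
Step 5: on BLACK (3,10): turn L to W, flip to white, move to (3,9). |black|=3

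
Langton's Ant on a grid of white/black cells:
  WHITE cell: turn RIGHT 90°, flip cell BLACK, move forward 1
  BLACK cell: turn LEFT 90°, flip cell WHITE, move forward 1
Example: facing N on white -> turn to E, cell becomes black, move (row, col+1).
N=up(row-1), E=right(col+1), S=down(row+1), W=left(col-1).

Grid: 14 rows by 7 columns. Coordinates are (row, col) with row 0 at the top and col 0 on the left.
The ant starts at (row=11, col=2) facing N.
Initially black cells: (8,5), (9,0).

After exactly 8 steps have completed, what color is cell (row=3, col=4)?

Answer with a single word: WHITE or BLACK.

Step 1: on WHITE (11,2): turn R to E, flip to black, move to (11,3). |black|=3
Step 2: on WHITE (11,3): turn R to S, flip to black, move to (12,3). |black|=4
Step 3: on WHITE (12,3): turn R to W, flip to black, move to (12,2). |black|=5
Step 4: on WHITE (12,2): turn R to N, flip to black, move to (11,2). |black|=6
Step 5: on BLACK (11,2): turn L to W, flip to white, move to (11,1). |black|=5
Step 6: on WHITE (11,1): turn R to N, flip to black, move to (10,1). |black|=6
Step 7: on WHITE (10,1): turn R to E, flip to black, move to (10,2). |black|=7
Step 8: on WHITE (10,2): turn R to S, flip to black, move to (11,2). |black|=8

Answer: WHITE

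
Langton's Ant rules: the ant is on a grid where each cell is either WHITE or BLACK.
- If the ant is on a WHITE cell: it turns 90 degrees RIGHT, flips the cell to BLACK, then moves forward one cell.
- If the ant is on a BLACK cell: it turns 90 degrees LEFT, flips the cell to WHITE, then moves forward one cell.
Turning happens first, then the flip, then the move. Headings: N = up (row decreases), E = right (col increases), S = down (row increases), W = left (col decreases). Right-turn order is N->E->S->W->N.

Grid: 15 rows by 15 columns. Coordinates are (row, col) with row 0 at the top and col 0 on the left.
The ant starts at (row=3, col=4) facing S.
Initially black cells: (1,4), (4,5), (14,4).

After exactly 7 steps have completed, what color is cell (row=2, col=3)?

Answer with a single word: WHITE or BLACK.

Answer: BLACK

Derivation:
Step 1: on WHITE (3,4): turn R to W, flip to black, move to (3,3). |black|=4
Step 2: on WHITE (3,3): turn R to N, flip to black, move to (2,3). |black|=5
Step 3: on WHITE (2,3): turn R to E, flip to black, move to (2,4). |black|=6
Step 4: on WHITE (2,4): turn R to S, flip to black, move to (3,4). |black|=7
Step 5: on BLACK (3,4): turn L to E, flip to white, move to (3,5). |black|=6
Step 6: on WHITE (3,5): turn R to S, flip to black, move to (4,5). |black|=7
Step 7: on BLACK (4,5): turn L to E, flip to white, move to (4,6). |black|=6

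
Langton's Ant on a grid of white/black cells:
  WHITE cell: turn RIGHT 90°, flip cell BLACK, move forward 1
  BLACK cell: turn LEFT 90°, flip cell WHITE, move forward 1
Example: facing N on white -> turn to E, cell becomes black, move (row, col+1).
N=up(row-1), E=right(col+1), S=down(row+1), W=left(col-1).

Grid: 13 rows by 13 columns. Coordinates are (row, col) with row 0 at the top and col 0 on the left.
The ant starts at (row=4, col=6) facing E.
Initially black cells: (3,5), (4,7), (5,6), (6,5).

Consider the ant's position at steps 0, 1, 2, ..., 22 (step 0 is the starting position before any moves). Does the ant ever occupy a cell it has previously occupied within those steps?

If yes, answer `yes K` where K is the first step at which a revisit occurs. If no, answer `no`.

Step 1: on WHITE (4,6): turn R to S, flip to black, move to (5,6). |black|=5 — new cell
Step 2: on BLACK (5,6): turn L to E, flip to white, move to (5,7). |black|=4 — new cell
Step 3: on WHITE (5,7): turn R to S, flip to black, move to (6,7). |black|=5 — new cell
Step 4: on WHITE (6,7): turn R to W, flip to black, move to (6,6). |black|=6 — new cell
Step 5: on WHITE (6,6): turn R to N, flip to black, move to (5,6). |black|=7 — REVISIT

Answer: yes 5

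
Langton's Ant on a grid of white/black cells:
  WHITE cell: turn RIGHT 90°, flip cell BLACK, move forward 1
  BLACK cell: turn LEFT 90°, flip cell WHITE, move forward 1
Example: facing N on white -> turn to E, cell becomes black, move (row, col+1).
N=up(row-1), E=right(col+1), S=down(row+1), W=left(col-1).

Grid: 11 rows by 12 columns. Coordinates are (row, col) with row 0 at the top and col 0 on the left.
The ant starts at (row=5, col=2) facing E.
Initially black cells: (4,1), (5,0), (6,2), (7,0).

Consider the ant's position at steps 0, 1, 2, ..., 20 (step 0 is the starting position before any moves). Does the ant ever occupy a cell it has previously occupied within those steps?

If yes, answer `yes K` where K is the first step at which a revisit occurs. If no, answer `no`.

Answer: yes 5

Derivation:
Step 1: on WHITE (5,2): turn R to S, flip to black, move to (6,2). |black|=5 — new cell
Step 2: on BLACK (6,2): turn L to E, flip to white, move to (6,3). |black|=4 — new cell
Step 3: on WHITE (6,3): turn R to S, flip to black, move to (7,3). |black|=5 — new cell
Step 4: on WHITE (7,3): turn R to W, flip to black, move to (7,2). |black|=6 — new cell
Step 5: on WHITE (7,2): turn R to N, flip to black, move to (6,2). |black|=7 — REVISIT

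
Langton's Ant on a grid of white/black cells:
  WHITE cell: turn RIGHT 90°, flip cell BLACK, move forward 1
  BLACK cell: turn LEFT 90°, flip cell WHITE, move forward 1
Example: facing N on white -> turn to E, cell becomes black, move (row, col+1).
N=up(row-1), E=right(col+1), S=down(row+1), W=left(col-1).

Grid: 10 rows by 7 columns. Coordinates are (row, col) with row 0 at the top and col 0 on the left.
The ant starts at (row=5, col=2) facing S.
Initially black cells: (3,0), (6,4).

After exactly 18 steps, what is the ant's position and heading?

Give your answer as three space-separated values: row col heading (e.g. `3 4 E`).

Answer: 4 3 N

Derivation:
Step 1: on WHITE (5,2): turn R to W, flip to black, move to (5,1). |black|=3
Step 2: on WHITE (5,1): turn R to N, flip to black, move to (4,1). |black|=4
Step 3: on WHITE (4,1): turn R to E, flip to black, move to (4,2). |black|=5
Step 4: on WHITE (4,2): turn R to S, flip to black, move to (5,2). |black|=6
Step 5: on BLACK (5,2): turn L to E, flip to white, move to (5,3). |black|=5
Step 6: on WHITE (5,3): turn R to S, flip to black, move to (6,3). |black|=6
Step 7: on WHITE (6,3): turn R to W, flip to black, move to (6,2). |black|=7
Step 8: on WHITE (6,2): turn R to N, flip to black, move to (5,2). |black|=8
Step 9: on WHITE (5,2): turn R to E, flip to black, move to (5,3). |black|=9
Step 10: on BLACK (5,3): turn L to N, flip to white, move to (4,3). |black|=8
Step 11: on WHITE (4,3): turn R to E, flip to black, move to (4,4). |black|=9
Step 12: on WHITE (4,4): turn R to S, flip to black, move to (5,4). |black|=10
Step 13: on WHITE (5,4): turn R to W, flip to black, move to (5,3). |black|=11
Step 14: on WHITE (5,3): turn R to N, flip to black, move to (4,3). |black|=12
Step 15: on BLACK (4,3): turn L to W, flip to white, move to (4,2). |black|=11
Step 16: on BLACK (4,2): turn L to S, flip to white, move to (5,2). |black|=10
Step 17: on BLACK (5,2): turn L to E, flip to white, move to (5,3). |black|=9
Step 18: on BLACK (5,3): turn L to N, flip to white, move to (4,3). |black|=8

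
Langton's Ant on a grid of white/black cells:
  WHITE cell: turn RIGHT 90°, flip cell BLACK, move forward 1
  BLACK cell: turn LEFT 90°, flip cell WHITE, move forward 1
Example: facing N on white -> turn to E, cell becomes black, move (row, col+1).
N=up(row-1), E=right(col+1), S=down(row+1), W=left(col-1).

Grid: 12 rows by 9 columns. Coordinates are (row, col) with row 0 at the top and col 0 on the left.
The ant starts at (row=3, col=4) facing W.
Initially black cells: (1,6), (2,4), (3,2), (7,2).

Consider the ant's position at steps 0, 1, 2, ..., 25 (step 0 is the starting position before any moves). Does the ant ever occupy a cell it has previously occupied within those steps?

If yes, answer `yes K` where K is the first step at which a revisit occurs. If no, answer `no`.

Step 1: on WHITE (3,4): turn R to N, flip to black, move to (2,4). |black|=5 — new cell
Step 2: on BLACK (2,4): turn L to W, flip to white, move to (2,3). |black|=4 — new cell
Step 3: on WHITE (2,3): turn R to N, flip to black, move to (1,3). |black|=5 — new cell
Step 4: on WHITE (1,3): turn R to E, flip to black, move to (1,4). |black|=6 — new cell
Step 5: on WHITE (1,4): turn R to S, flip to black, move to (2,4). |black|=7 — REVISIT

Answer: yes 5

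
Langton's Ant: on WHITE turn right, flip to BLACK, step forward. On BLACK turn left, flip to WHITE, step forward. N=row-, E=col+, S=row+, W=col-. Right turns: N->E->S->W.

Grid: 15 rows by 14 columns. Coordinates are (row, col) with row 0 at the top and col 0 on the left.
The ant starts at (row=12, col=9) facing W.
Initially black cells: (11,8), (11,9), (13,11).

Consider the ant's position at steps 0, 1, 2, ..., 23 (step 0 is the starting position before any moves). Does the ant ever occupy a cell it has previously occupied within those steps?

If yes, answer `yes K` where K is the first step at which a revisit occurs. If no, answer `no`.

Answer: yes 6

Derivation:
Step 1: on WHITE (12,9): turn R to N, flip to black, move to (11,9). |black|=4 — new cell
Step 2: on BLACK (11,9): turn L to W, flip to white, move to (11,8). |black|=3 — new cell
Step 3: on BLACK (11,8): turn L to S, flip to white, move to (12,8). |black|=2 — new cell
Step 4: on WHITE (12,8): turn R to W, flip to black, move to (12,7). |black|=3 — new cell
Step 5: on WHITE (12,7): turn R to N, flip to black, move to (11,7). |black|=4 — new cell
Step 6: on WHITE (11,7): turn R to E, flip to black, move to (11,8). |black|=5 — REVISIT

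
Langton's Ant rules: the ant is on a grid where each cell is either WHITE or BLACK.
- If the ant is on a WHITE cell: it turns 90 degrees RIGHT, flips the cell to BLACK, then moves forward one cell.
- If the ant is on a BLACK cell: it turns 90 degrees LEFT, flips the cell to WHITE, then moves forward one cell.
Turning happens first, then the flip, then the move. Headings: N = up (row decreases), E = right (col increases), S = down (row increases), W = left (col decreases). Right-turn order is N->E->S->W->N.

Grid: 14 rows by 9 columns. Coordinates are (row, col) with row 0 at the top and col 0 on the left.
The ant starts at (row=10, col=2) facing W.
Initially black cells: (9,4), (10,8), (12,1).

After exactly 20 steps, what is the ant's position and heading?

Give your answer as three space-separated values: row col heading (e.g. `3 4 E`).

Step 1: on WHITE (10,2): turn R to N, flip to black, move to (9,2). |black|=4
Step 2: on WHITE (9,2): turn R to E, flip to black, move to (9,3). |black|=5
Step 3: on WHITE (9,3): turn R to S, flip to black, move to (10,3). |black|=6
Step 4: on WHITE (10,3): turn R to W, flip to black, move to (10,2). |black|=7
Step 5: on BLACK (10,2): turn L to S, flip to white, move to (11,2). |black|=6
Step 6: on WHITE (11,2): turn R to W, flip to black, move to (11,1). |black|=7
Step 7: on WHITE (11,1): turn R to N, flip to black, move to (10,1). |black|=8
Step 8: on WHITE (10,1): turn R to E, flip to black, move to (10,2). |black|=9
Step 9: on WHITE (10,2): turn R to S, flip to black, move to (11,2). |black|=10
Step 10: on BLACK (11,2): turn L to E, flip to white, move to (11,3). |black|=9
Step 11: on WHITE (11,3): turn R to S, flip to black, move to (12,3). |black|=10
Step 12: on WHITE (12,3): turn R to W, flip to black, move to (12,2). |black|=11
Step 13: on WHITE (12,2): turn R to N, flip to black, move to (11,2). |black|=12
Step 14: on WHITE (11,2): turn R to E, flip to black, move to (11,3). |black|=13
Step 15: on BLACK (11,3): turn L to N, flip to white, move to (10,3). |black|=12
Step 16: on BLACK (10,3): turn L to W, flip to white, move to (10,2). |black|=11
Step 17: on BLACK (10,2): turn L to S, flip to white, move to (11,2). |black|=10
Step 18: on BLACK (11,2): turn L to E, flip to white, move to (11,3). |black|=9
Step 19: on WHITE (11,3): turn R to S, flip to black, move to (12,3). |black|=10
Step 20: on BLACK (12,3): turn L to E, flip to white, move to (12,4). |black|=9

Answer: 12 4 E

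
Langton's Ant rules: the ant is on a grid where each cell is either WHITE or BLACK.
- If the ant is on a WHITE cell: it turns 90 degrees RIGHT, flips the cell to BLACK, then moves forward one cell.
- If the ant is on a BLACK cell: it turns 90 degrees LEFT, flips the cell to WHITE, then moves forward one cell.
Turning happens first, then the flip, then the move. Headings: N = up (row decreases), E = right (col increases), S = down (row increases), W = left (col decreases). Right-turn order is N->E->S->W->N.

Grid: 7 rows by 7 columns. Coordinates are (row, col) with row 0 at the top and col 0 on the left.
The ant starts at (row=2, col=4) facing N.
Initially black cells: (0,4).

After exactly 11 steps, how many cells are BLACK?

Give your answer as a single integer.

Step 1: on WHITE (2,4): turn R to E, flip to black, move to (2,5). |black|=2
Step 2: on WHITE (2,5): turn R to S, flip to black, move to (3,5). |black|=3
Step 3: on WHITE (3,5): turn R to W, flip to black, move to (3,4). |black|=4
Step 4: on WHITE (3,4): turn R to N, flip to black, move to (2,4). |black|=5
Step 5: on BLACK (2,4): turn L to W, flip to white, move to (2,3). |black|=4
Step 6: on WHITE (2,3): turn R to N, flip to black, move to (1,3). |black|=5
Step 7: on WHITE (1,3): turn R to E, flip to black, move to (1,4). |black|=6
Step 8: on WHITE (1,4): turn R to S, flip to black, move to (2,4). |black|=7
Step 9: on WHITE (2,4): turn R to W, flip to black, move to (2,3). |black|=8
Step 10: on BLACK (2,3): turn L to S, flip to white, move to (3,3). |black|=7
Step 11: on WHITE (3,3): turn R to W, flip to black, move to (3,2). |black|=8

Answer: 8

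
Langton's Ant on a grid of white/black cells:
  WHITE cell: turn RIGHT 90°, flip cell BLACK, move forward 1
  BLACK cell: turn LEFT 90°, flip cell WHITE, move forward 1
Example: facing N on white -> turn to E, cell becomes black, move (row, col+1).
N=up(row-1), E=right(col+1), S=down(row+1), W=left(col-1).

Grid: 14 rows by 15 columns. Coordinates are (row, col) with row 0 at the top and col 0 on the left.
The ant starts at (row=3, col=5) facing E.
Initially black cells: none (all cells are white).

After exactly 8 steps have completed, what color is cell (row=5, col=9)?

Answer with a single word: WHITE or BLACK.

Answer: WHITE

Derivation:
Step 1: on WHITE (3,5): turn R to S, flip to black, move to (4,5). |black|=1
Step 2: on WHITE (4,5): turn R to W, flip to black, move to (4,4). |black|=2
Step 3: on WHITE (4,4): turn R to N, flip to black, move to (3,4). |black|=3
Step 4: on WHITE (3,4): turn R to E, flip to black, move to (3,5). |black|=4
Step 5: on BLACK (3,5): turn L to N, flip to white, move to (2,5). |black|=3
Step 6: on WHITE (2,5): turn R to E, flip to black, move to (2,6). |black|=4
Step 7: on WHITE (2,6): turn R to S, flip to black, move to (3,6). |black|=5
Step 8: on WHITE (3,6): turn R to W, flip to black, move to (3,5). |black|=6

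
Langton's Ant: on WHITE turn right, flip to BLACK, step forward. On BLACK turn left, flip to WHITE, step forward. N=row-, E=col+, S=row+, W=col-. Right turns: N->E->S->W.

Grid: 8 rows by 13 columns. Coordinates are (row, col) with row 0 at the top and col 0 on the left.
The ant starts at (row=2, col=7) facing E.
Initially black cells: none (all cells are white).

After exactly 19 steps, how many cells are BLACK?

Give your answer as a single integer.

Step 1: on WHITE (2,7): turn R to S, flip to black, move to (3,7). |black|=1
Step 2: on WHITE (3,7): turn R to W, flip to black, move to (3,6). |black|=2
Step 3: on WHITE (3,6): turn R to N, flip to black, move to (2,6). |black|=3
Step 4: on WHITE (2,6): turn R to E, flip to black, move to (2,7). |black|=4
Step 5: on BLACK (2,7): turn L to N, flip to white, move to (1,7). |black|=3
Step 6: on WHITE (1,7): turn R to E, flip to black, move to (1,8). |black|=4
Step 7: on WHITE (1,8): turn R to S, flip to black, move to (2,8). |black|=5
Step 8: on WHITE (2,8): turn R to W, flip to black, move to (2,7). |black|=6
Step 9: on WHITE (2,7): turn R to N, flip to black, move to (1,7). |black|=7
Step 10: on BLACK (1,7): turn L to W, flip to white, move to (1,6). |black|=6
Step 11: on WHITE (1,6): turn R to N, flip to black, move to (0,6). |black|=7
Step 12: on WHITE (0,6): turn R to E, flip to black, move to (0,7). |black|=8
Step 13: on WHITE (0,7): turn R to S, flip to black, move to (1,7). |black|=9
Step 14: on WHITE (1,7): turn R to W, flip to black, move to (1,6). |black|=10
Step 15: on BLACK (1,6): turn L to S, flip to white, move to (2,6). |black|=9
Step 16: on BLACK (2,6): turn L to E, flip to white, move to (2,7). |black|=8
Step 17: on BLACK (2,7): turn L to N, flip to white, move to (1,7). |black|=7
Step 18: on BLACK (1,7): turn L to W, flip to white, move to (1,6). |black|=6
Step 19: on WHITE (1,6): turn R to N, flip to black, move to (0,6). |black|=7

Answer: 7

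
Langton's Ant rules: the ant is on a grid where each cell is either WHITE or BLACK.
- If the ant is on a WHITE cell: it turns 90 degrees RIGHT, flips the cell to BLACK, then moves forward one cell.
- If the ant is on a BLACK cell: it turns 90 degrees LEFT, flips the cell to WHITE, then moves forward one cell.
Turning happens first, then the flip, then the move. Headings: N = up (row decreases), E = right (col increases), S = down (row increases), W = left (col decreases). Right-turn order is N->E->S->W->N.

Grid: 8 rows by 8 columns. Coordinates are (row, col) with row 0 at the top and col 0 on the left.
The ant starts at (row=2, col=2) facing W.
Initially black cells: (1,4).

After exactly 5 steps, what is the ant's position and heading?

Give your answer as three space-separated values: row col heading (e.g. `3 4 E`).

Answer: 3 2 S

Derivation:
Step 1: on WHITE (2,2): turn R to N, flip to black, move to (1,2). |black|=2
Step 2: on WHITE (1,2): turn R to E, flip to black, move to (1,3). |black|=3
Step 3: on WHITE (1,3): turn R to S, flip to black, move to (2,3). |black|=4
Step 4: on WHITE (2,3): turn R to W, flip to black, move to (2,2). |black|=5
Step 5: on BLACK (2,2): turn L to S, flip to white, move to (3,2). |black|=4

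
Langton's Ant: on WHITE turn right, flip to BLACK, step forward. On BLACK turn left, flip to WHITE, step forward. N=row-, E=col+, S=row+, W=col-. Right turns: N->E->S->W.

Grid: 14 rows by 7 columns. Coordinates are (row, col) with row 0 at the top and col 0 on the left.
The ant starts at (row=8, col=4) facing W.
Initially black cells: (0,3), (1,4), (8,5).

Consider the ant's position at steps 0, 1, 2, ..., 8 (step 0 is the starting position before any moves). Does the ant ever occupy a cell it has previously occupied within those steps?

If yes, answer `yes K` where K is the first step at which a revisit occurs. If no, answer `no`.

Answer: yes 7

Derivation:
Step 1: on WHITE (8,4): turn R to N, flip to black, move to (7,4). |black|=4 — new cell
Step 2: on WHITE (7,4): turn R to E, flip to black, move to (7,5). |black|=5 — new cell
Step 3: on WHITE (7,5): turn R to S, flip to black, move to (8,5). |black|=6 — new cell
Step 4: on BLACK (8,5): turn L to E, flip to white, move to (8,6). |black|=5 — new cell
Step 5: on WHITE (8,6): turn R to S, flip to black, move to (9,6). |black|=6 — new cell
Step 6: on WHITE (9,6): turn R to W, flip to black, move to (9,5). |black|=7 — new cell
Step 7: on WHITE (9,5): turn R to N, flip to black, move to (8,5). |black|=8 — REVISIT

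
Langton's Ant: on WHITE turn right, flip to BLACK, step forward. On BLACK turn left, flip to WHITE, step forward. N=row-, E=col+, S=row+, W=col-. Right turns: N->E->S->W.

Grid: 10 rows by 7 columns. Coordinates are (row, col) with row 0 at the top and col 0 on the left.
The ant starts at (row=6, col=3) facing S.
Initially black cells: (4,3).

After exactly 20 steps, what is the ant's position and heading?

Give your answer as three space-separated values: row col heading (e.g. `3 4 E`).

Answer: 4 5 N

Derivation:
Step 1: on WHITE (6,3): turn R to W, flip to black, move to (6,2). |black|=2
Step 2: on WHITE (6,2): turn R to N, flip to black, move to (5,2). |black|=3
Step 3: on WHITE (5,2): turn R to E, flip to black, move to (5,3). |black|=4
Step 4: on WHITE (5,3): turn R to S, flip to black, move to (6,3). |black|=5
Step 5: on BLACK (6,3): turn L to E, flip to white, move to (6,4). |black|=4
Step 6: on WHITE (6,4): turn R to S, flip to black, move to (7,4). |black|=5
Step 7: on WHITE (7,4): turn R to W, flip to black, move to (7,3). |black|=6
Step 8: on WHITE (7,3): turn R to N, flip to black, move to (6,3). |black|=7
Step 9: on WHITE (6,3): turn R to E, flip to black, move to (6,4). |black|=8
Step 10: on BLACK (6,4): turn L to N, flip to white, move to (5,4). |black|=7
Step 11: on WHITE (5,4): turn R to E, flip to black, move to (5,5). |black|=8
Step 12: on WHITE (5,5): turn R to S, flip to black, move to (6,5). |black|=9
Step 13: on WHITE (6,5): turn R to W, flip to black, move to (6,4). |black|=10
Step 14: on WHITE (6,4): turn R to N, flip to black, move to (5,4). |black|=11
Step 15: on BLACK (5,4): turn L to W, flip to white, move to (5,3). |black|=10
Step 16: on BLACK (5,3): turn L to S, flip to white, move to (6,3). |black|=9
Step 17: on BLACK (6,3): turn L to E, flip to white, move to (6,4). |black|=8
Step 18: on BLACK (6,4): turn L to N, flip to white, move to (5,4). |black|=7
Step 19: on WHITE (5,4): turn R to E, flip to black, move to (5,5). |black|=8
Step 20: on BLACK (5,5): turn L to N, flip to white, move to (4,5). |black|=7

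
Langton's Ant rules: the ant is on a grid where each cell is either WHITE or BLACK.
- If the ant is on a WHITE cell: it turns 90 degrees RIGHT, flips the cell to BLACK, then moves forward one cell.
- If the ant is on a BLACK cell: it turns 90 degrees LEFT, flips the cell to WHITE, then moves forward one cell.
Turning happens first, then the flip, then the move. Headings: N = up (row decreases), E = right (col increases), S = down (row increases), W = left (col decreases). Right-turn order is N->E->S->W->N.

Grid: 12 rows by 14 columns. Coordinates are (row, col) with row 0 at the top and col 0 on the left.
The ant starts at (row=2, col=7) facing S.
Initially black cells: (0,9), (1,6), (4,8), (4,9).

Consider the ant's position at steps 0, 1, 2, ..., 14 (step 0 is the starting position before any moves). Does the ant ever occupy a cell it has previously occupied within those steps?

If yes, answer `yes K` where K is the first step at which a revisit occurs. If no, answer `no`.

Answer: yes 6

Derivation:
Step 1: on WHITE (2,7): turn R to W, flip to black, move to (2,6). |black|=5 — new cell
Step 2: on WHITE (2,6): turn R to N, flip to black, move to (1,6). |black|=6 — new cell
Step 3: on BLACK (1,6): turn L to W, flip to white, move to (1,5). |black|=5 — new cell
Step 4: on WHITE (1,5): turn R to N, flip to black, move to (0,5). |black|=6 — new cell
Step 5: on WHITE (0,5): turn R to E, flip to black, move to (0,6). |black|=7 — new cell
Step 6: on WHITE (0,6): turn R to S, flip to black, move to (1,6). |black|=8 — REVISIT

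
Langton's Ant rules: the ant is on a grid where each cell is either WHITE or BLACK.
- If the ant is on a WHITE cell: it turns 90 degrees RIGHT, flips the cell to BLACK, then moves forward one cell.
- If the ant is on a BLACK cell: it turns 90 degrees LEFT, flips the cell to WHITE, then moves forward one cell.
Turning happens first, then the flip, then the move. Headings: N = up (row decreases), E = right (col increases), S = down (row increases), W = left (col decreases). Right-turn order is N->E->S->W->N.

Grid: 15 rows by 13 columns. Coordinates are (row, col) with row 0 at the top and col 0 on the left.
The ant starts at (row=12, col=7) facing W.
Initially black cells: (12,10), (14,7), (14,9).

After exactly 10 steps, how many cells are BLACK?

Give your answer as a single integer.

Answer: 9

Derivation:
Step 1: on WHITE (12,7): turn R to N, flip to black, move to (11,7). |black|=4
Step 2: on WHITE (11,7): turn R to E, flip to black, move to (11,8). |black|=5
Step 3: on WHITE (11,8): turn R to S, flip to black, move to (12,8). |black|=6
Step 4: on WHITE (12,8): turn R to W, flip to black, move to (12,7). |black|=7
Step 5: on BLACK (12,7): turn L to S, flip to white, move to (13,7). |black|=6
Step 6: on WHITE (13,7): turn R to W, flip to black, move to (13,6). |black|=7
Step 7: on WHITE (13,6): turn R to N, flip to black, move to (12,6). |black|=8
Step 8: on WHITE (12,6): turn R to E, flip to black, move to (12,7). |black|=9
Step 9: on WHITE (12,7): turn R to S, flip to black, move to (13,7). |black|=10
Step 10: on BLACK (13,7): turn L to E, flip to white, move to (13,8). |black|=9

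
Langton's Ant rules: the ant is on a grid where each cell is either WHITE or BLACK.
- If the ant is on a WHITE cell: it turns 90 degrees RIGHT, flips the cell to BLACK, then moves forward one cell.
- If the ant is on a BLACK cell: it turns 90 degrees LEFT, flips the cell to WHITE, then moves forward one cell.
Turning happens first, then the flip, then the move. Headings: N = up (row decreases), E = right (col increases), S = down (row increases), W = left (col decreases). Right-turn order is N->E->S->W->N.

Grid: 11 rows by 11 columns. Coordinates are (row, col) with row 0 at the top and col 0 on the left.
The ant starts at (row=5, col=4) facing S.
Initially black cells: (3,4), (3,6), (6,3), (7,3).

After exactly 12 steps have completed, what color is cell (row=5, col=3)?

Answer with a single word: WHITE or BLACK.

Answer: BLACK

Derivation:
Step 1: on WHITE (5,4): turn R to W, flip to black, move to (5,3). |black|=5
Step 2: on WHITE (5,3): turn R to N, flip to black, move to (4,3). |black|=6
Step 3: on WHITE (4,3): turn R to E, flip to black, move to (4,4). |black|=7
Step 4: on WHITE (4,4): turn R to S, flip to black, move to (5,4). |black|=8
Step 5: on BLACK (5,4): turn L to E, flip to white, move to (5,5). |black|=7
Step 6: on WHITE (5,5): turn R to S, flip to black, move to (6,5). |black|=8
Step 7: on WHITE (6,5): turn R to W, flip to black, move to (6,4). |black|=9
Step 8: on WHITE (6,4): turn R to N, flip to black, move to (5,4). |black|=10
Step 9: on WHITE (5,4): turn R to E, flip to black, move to (5,5). |black|=11
Step 10: on BLACK (5,5): turn L to N, flip to white, move to (4,5). |black|=10
Step 11: on WHITE (4,5): turn R to E, flip to black, move to (4,6). |black|=11
Step 12: on WHITE (4,6): turn R to S, flip to black, move to (5,6). |black|=12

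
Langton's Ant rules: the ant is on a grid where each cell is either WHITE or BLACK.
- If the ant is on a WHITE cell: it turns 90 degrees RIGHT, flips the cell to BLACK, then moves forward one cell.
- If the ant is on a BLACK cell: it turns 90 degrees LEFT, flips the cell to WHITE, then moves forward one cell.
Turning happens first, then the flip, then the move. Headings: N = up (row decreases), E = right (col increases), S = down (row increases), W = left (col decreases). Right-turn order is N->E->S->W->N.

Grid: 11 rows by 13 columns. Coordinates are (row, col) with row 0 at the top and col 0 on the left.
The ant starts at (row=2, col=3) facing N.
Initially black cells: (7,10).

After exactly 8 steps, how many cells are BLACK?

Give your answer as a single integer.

Step 1: on WHITE (2,3): turn R to E, flip to black, move to (2,4). |black|=2
Step 2: on WHITE (2,4): turn R to S, flip to black, move to (3,4). |black|=3
Step 3: on WHITE (3,4): turn R to W, flip to black, move to (3,3). |black|=4
Step 4: on WHITE (3,3): turn R to N, flip to black, move to (2,3). |black|=5
Step 5: on BLACK (2,3): turn L to W, flip to white, move to (2,2). |black|=4
Step 6: on WHITE (2,2): turn R to N, flip to black, move to (1,2). |black|=5
Step 7: on WHITE (1,2): turn R to E, flip to black, move to (1,3). |black|=6
Step 8: on WHITE (1,3): turn R to S, flip to black, move to (2,3). |black|=7

Answer: 7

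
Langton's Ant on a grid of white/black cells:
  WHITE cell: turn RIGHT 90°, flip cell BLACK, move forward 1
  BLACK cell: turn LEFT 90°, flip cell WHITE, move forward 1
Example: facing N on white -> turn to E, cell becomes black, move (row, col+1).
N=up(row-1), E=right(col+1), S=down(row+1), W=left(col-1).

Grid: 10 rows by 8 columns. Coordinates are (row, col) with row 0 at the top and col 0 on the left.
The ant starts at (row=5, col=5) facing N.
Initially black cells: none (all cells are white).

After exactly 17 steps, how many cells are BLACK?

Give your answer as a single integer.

Step 1: on WHITE (5,5): turn R to E, flip to black, move to (5,6). |black|=1
Step 2: on WHITE (5,6): turn R to S, flip to black, move to (6,6). |black|=2
Step 3: on WHITE (6,6): turn R to W, flip to black, move to (6,5). |black|=3
Step 4: on WHITE (6,5): turn R to N, flip to black, move to (5,5). |black|=4
Step 5: on BLACK (5,5): turn L to W, flip to white, move to (5,4). |black|=3
Step 6: on WHITE (5,4): turn R to N, flip to black, move to (4,4). |black|=4
Step 7: on WHITE (4,4): turn R to E, flip to black, move to (4,5). |black|=5
Step 8: on WHITE (4,5): turn R to S, flip to black, move to (5,5). |black|=6
Step 9: on WHITE (5,5): turn R to W, flip to black, move to (5,4). |black|=7
Step 10: on BLACK (5,4): turn L to S, flip to white, move to (6,4). |black|=6
Step 11: on WHITE (6,4): turn R to W, flip to black, move to (6,3). |black|=7
Step 12: on WHITE (6,3): turn R to N, flip to black, move to (5,3). |black|=8
Step 13: on WHITE (5,3): turn R to E, flip to black, move to (5,4). |black|=9
Step 14: on WHITE (5,4): turn R to S, flip to black, move to (6,4). |black|=10
Step 15: on BLACK (6,4): turn L to E, flip to white, move to (6,5). |black|=9
Step 16: on BLACK (6,5): turn L to N, flip to white, move to (5,5). |black|=8
Step 17: on BLACK (5,5): turn L to W, flip to white, move to (5,4). |black|=7

Answer: 7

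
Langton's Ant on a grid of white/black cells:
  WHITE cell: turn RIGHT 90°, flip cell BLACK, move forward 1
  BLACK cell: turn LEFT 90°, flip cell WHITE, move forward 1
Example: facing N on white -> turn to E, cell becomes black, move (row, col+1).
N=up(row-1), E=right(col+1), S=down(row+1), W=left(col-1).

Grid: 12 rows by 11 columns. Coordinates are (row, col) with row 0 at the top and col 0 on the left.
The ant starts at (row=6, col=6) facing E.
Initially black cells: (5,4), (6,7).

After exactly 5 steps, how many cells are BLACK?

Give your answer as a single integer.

Answer: 5

Derivation:
Step 1: on WHITE (6,6): turn R to S, flip to black, move to (7,6). |black|=3
Step 2: on WHITE (7,6): turn R to W, flip to black, move to (7,5). |black|=4
Step 3: on WHITE (7,5): turn R to N, flip to black, move to (6,5). |black|=5
Step 4: on WHITE (6,5): turn R to E, flip to black, move to (6,6). |black|=6
Step 5: on BLACK (6,6): turn L to N, flip to white, move to (5,6). |black|=5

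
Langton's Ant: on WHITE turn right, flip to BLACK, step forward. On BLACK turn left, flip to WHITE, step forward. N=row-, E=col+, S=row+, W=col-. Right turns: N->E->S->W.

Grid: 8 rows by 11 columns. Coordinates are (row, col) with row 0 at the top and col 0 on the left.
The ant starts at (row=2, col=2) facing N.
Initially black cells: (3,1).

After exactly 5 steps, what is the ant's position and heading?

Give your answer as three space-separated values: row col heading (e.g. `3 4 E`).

Answer: 2 1 W

Derivation:
Step 1: on WHITE (2,2): turn R to E, flip to black, move to (2,3). |black|=2
Step 2: on WHITE (2,3): turn R to S, flip to black, move to (3,3). |black|=3
Step 3: on WHITE (3,3): turn R to W, flip to black, move to (3,2). |black|=4
Step 4: on WHITE (3,2): turn R to N, flip to black, move to (2,2). |black|=5
Step 5: on BLACK (2,2): turn L to W, flip to white, move to (2,1). |black|=4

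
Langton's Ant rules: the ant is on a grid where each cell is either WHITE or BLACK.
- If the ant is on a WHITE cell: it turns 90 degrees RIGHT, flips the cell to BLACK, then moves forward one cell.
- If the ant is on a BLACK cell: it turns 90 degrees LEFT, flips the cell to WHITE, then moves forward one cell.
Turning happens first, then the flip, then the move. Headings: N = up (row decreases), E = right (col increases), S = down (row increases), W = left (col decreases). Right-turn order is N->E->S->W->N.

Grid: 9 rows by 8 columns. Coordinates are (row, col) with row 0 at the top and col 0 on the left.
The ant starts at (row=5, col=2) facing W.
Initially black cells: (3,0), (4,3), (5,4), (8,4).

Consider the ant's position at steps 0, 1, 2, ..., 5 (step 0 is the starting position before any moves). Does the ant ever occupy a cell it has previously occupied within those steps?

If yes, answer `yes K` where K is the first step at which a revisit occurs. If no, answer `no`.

Answer: no

Derivation:
Step 1: on WHITE (5,2): turn R to N, flip to black, move to (4,2). |black|=5 — new cell
Step 2: on WHITE (4,2): turn R to E, flip to black, move to (4,3). |black|=6 — new cell
Step 3: on BLACK (4,3): turn L to N, flip to white, move to (3,3). |black|=5 — new cell
Step 4: on WHITE (3,3): turn R to E, flip to black, move to (3,4). |black|=6 — new cell
Step 5: on WHITE (3,4): turn R to S, flip to black, move to (4,4). |black|=7 — new cell
No revisit within 5 steps.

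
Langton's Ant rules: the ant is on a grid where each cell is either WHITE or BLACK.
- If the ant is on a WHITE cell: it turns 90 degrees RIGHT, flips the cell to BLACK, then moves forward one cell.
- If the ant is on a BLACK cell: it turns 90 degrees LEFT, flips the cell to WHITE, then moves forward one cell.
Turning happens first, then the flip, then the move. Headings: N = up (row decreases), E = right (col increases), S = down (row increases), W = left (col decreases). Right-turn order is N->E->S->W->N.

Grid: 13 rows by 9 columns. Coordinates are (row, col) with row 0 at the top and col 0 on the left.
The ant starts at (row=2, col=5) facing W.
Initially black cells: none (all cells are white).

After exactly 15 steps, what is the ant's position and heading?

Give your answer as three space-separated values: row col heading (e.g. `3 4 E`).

Answer: 2 6 N

Derivation:
Step 1: on WHITE (2,5): turn R to N, flip to black, move to (1,5). |black|=1
Step 2: on WHITE (1,5): turn R to E, flip to black, move to (1,6). |black|=2
Step 3: on WHITE (1,6): turn R to S, flip to black, move to (2,6). |black|=3
Step 4: on WHITE (2,6): turn R to W, flip to black, move to (2,5). |black|=4
Step 5: on BLACK (2,5): turn L to S, flip to white, move to (3,5). |black|=3
Step 6: on WHITE (3,5): turn R to W, flip to black, move to (3,4). |black|=4
Step 7: on WHITE (3,4): turn R to N, flip to black, move to (2,4). |black|=5
Step 8: on WHITE (2,4): turn R to E, flip to black, move to (2,5). |black|=6
Step 9: on WHITE (2,5): turn R to S, flip to black, move to (3,5). |black|=7
Step 10: on BLACK (3,5): turn L to E, flip to white, move to (3,6). |black|=6
Step 11: on WHITE (3,6): turn R to S, flip to black, move to (4,6). |black|=7
Step 12: on WHITE (4,6): turn R to W, flip to black, move to (4,5). |black|=8
Step 13: on WHITE (4,5): turn R to N, flip to black, move to (3,5). |black|=9
Step 14: on WHITE (3,5): turn R to E, flip to black, move to (3,6). |black|=10
Step 15: on BLACK (3,6): turn L to N, flip to white, move to (2,6). |black|=9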